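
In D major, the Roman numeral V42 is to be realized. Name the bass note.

G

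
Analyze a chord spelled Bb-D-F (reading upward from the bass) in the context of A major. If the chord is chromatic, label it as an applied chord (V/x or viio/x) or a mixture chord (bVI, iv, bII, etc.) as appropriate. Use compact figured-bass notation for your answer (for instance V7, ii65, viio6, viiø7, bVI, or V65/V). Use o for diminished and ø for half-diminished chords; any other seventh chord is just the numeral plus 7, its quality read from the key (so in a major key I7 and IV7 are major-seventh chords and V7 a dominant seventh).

The pitches Bb-D-F form a major triad rooted on Bb.
Bb is the lowered second degree of A major (diatonic 2 would be B). This is the Neapolitan chord — a major triad on the lowered second degree.

bII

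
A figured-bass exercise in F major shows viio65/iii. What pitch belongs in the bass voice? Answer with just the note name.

The applied chord viio65/iii is rooted on G#: G#-B-D-F.
The figure 65 means first inversion — the third is in the bass.

B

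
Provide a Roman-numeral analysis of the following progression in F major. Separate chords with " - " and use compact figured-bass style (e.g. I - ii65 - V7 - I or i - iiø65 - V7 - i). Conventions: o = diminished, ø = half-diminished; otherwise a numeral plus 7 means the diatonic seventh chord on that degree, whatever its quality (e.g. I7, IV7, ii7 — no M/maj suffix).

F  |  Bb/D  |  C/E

I - IV6 - V6

F: root F is the tonic; major triad there is I.
Bb/D has root Bb, degree 4 in F major, so IV6.
C/E has root C, degree 5 in F major, so V6.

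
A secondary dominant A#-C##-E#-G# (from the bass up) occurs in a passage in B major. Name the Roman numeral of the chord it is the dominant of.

iii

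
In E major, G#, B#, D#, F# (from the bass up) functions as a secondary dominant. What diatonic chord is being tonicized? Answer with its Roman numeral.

vi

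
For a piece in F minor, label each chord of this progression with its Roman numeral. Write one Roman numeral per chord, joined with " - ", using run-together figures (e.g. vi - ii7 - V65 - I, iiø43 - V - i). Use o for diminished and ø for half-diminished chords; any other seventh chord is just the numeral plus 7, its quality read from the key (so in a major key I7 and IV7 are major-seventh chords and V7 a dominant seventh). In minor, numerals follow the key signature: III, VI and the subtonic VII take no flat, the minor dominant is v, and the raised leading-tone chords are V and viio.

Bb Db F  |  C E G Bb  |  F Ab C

iv - V7 - i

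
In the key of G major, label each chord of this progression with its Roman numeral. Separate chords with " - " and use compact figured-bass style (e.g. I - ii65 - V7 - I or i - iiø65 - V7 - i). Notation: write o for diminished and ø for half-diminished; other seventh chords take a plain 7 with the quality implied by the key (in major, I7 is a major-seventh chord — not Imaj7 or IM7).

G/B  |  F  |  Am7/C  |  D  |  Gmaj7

I6 - bVII - ii65 - V - I7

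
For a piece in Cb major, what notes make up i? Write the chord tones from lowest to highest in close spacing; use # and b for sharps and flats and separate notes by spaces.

Cb Ebb Gb

Scale degree 1 in Cb major is Cb; here the chord built on it is altered to a minor triad. i is the minor tonic, borrowed from the parallel minor.
So the chord is Cb-Ebb-Gb.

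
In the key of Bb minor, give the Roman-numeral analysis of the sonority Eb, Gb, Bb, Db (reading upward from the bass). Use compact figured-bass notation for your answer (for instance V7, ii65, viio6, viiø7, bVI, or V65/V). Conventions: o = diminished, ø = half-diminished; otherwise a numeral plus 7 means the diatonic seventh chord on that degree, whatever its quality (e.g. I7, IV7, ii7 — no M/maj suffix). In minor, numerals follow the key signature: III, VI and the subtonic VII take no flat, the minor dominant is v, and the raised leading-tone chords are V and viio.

iv7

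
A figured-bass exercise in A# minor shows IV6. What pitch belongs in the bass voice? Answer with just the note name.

IV in A# minor has root D#; the chord is D#-F##-A#.
The figure 6 means first inversion — the third is in the bass.

F##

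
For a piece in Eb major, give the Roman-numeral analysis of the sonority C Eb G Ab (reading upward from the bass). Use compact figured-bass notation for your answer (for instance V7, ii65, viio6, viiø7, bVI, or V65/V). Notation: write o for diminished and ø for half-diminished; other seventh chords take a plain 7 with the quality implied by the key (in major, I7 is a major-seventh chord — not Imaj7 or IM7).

IV65

Stacked in thirds the chord is Ab-C-Eb-G: a major seventh chord on Ab.
In Eb major, Ab is the subdominant; the diatonic major seventh chord there is IV7.
With C in the bass the chord is in first inversion, so the figured bass is 65.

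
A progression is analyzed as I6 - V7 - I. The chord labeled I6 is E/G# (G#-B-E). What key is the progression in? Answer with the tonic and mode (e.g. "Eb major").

The chord E/G# is a major triad rooted on E; its label is I6.
If E is scale degree 1 and the mode makes that degree carry a major triad, the tonic is E and the mode is major.

E major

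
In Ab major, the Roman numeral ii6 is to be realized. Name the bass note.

Db

ii in Ab major has root Bb; the chord is Bb-Db-F.
The figure 6 means first inversion — the third is in the bass.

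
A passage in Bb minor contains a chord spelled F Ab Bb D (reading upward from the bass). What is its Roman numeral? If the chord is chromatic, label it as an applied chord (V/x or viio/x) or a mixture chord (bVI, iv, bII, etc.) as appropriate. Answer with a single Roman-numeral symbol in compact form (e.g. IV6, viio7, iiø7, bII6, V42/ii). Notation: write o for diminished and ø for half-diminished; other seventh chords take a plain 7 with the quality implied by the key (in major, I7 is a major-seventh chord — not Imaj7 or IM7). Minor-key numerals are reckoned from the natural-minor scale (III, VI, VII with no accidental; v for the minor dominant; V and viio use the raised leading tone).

V43/iv

Stacked in thirds the chord is Bb-D-F-Ab: a dominant seventh chord on Bb.
Bb is not a diatonic chord root with this quality in Bb minor, but it lies a perfect fifth above Eb (iv), so the chord functions as an applied dominant of iv.
With F in the bass the chord is in second inversion, so the figured bass is 43.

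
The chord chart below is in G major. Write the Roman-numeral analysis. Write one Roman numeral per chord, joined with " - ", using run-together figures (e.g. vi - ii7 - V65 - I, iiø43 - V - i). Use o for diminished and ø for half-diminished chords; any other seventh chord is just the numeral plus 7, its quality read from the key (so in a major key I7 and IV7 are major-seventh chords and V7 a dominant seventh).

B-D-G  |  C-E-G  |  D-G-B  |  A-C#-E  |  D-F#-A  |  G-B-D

B-D-G: root G is the tonic; major triad there is I6.
C-E-G: major triad on C = scale degree 4 → IV.
D-G-B has root G, degree 1 in G major, so I64.
A-C#-E: chromatic; A is V of V, so V/V.
D-F#-A: root D is the dominant; major triad there is V.
G-B-D: root G is the tonic; major triad there is I.

I6 - IV - I64 - V/V - V - I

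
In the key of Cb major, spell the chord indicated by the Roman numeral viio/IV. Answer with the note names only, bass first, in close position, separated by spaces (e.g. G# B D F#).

Eb Gb Bbb

viio/IV is a secondary leading-tone chord. The target IV is Fb in Cb major; the applied chord is rooted a semitone below, on Eb.
Building a diminished triad on Eb gives Eb-Gb-Bbb.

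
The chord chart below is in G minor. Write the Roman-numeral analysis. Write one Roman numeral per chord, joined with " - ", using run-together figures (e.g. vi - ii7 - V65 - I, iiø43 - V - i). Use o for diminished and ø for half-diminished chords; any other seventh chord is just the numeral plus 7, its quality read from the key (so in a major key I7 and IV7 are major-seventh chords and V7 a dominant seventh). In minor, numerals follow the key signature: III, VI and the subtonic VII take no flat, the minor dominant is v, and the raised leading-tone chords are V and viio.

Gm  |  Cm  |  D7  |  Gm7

Gm has root G, degree 1 in G minor, so i.
Cm: root C is the subdominant; minor triad there is iv.
D7: dominant seventh chord on D = scale degree 5 → V7.
Gm7: root G is the tonic; minor seventh chord there is i7.

i - iv - V7 - i7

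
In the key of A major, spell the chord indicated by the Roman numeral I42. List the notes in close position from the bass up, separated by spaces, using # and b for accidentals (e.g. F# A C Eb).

In A major, the first degree is A, and the diatonic chord built there is a major seventh chord.
Stacking thirds from A gives A-C#-E-G#.
With the 42 figure the chord is in third inversion; from the bass G# upward in close position it reads G#-A-C#-E.

G# A C# E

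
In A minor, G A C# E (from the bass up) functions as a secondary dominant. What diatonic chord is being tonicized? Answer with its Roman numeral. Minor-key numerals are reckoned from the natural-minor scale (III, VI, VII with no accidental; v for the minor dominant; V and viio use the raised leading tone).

The chord is a dominant seventh chord on A.
A dominant resolves down a perfect fifth: A → D. In A minor, D is scale degree 4, i.e. iv.

iv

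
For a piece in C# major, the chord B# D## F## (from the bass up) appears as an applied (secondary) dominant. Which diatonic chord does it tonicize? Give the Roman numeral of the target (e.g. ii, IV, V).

iii

The chord is a major triad on B#.
A dominant resolves down a perfect fifth: B# → E#. In C# major, E# is scale degree 3, i.e. iii.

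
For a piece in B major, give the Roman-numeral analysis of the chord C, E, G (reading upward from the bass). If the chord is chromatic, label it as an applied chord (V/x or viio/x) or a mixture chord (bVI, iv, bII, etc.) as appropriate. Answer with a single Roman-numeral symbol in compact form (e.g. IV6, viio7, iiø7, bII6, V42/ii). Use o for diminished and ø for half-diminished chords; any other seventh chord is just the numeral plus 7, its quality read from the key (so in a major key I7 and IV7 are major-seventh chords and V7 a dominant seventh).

bII

Stacked in thirds the chord is C-E-G: a major triad on C.
C is the lowered second degree of B major (diatonic 2 would be C#). This is the Neapolitan chord — a major triad on the lowered second degree.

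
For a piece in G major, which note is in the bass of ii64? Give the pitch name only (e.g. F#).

E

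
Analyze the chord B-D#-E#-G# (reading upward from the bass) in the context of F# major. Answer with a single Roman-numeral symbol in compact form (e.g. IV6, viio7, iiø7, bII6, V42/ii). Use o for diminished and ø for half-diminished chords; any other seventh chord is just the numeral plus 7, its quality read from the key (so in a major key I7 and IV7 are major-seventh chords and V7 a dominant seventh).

viiø43

Stacked in thirds the chord is E#-G#-B-D#: a half-diminished seventh chord on E#.
E# is scale degree 7 in F# major, and a half-diminished seventh chord on that degree is written viiø7.
With B in the bass the chord is in second inversion, so the figured bass is 43.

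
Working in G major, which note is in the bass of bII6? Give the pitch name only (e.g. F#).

C

bII in G major has root Ab; the chord is Ab-C-Eb.
The figure 6 means first inversion — the third is in the bass.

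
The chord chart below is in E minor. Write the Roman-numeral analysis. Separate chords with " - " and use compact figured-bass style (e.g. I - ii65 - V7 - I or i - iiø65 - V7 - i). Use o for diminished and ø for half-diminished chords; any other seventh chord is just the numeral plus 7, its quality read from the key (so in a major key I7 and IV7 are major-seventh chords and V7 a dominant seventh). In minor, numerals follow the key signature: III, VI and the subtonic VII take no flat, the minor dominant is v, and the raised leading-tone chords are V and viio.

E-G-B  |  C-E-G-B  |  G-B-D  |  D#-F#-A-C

i - VI7 - III - viio7

E-G-B: root E is the tonic; minor triad there is i.
C-E-G-B has root C, degree 6 in E minor, so VI7.
G-B-D: root G is the mediant; major triad there is III.
D#-F#-A-C: fully diminished seventh chord on D# = scale degree 7 → viio7.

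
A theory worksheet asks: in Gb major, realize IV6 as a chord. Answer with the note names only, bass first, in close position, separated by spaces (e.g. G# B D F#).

The numeral's case and figure indicate a major triad. In Gb major its root, the subdominant, is Cb.
Stacking thirds from Cb gives Cb-Eb-Gb.
The figured bass 6 indicates first inversion, placing the third (Eb) in the bass: Eb-Gb-Cb.

Eb Gb Cb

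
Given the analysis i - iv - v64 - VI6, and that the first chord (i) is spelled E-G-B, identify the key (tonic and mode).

The anchor chord is a minor triad on E, labeled i.
If E is scale degree 1 and the mode makes that degree carry a minor triad, the tonic is E and the mode is minor.

E minor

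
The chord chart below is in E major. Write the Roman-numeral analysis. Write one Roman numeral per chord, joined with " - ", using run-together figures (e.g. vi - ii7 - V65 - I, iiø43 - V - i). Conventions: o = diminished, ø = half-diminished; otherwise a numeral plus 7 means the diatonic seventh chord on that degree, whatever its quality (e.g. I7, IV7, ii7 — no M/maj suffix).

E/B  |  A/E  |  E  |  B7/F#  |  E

I64 - IV64 - I - V43 - I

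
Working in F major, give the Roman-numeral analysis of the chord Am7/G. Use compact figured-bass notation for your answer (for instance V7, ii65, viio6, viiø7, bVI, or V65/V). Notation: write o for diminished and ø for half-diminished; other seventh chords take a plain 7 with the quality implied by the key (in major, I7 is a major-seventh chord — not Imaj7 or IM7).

iii42

The pitches A-C-E-G form a minor seventh chord rooted on A.
A is scale degree 3 in F major, and a minor seventh chord on that degree is written iii7.
With G in the bass the chord is in third inversion, so the figured bass is 42.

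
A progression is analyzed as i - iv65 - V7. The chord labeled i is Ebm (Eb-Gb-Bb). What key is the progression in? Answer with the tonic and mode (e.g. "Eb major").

The anchor chord is a minor triad on Eb, labeled i.
If Eb is scale degree 1 and the mode makes that degree carry a minor triad, the tonic is Eb and the mode is minor.

Eb minor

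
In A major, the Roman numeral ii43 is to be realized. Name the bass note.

F#

ii in A major has root B; the chord is B-D-F#-A.
The figure 43 means second inversion — the fifth is in the bass.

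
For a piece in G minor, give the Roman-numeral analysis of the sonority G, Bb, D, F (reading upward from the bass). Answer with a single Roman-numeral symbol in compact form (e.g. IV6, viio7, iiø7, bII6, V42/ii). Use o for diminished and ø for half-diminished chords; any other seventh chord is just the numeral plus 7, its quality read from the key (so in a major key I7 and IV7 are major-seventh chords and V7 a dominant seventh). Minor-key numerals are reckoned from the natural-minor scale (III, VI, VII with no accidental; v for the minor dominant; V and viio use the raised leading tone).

Stacked in thirds the chord is G-Bb-D-F: a minor seventh chord on G.
G is scale degree 1 in G minor, and a minor seventh chord on that degree is written i7.

i7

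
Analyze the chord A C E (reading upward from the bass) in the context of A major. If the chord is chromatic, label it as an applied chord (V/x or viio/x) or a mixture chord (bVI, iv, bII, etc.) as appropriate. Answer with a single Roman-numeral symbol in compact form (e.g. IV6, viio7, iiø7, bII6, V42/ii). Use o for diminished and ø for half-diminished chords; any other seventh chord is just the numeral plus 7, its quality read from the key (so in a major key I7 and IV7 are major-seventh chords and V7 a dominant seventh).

i

Stacked in thirds the chord is A-C-E: a minor triad on A.
A is the first degree of A major. This is the minor tonic, borrowed from the parallel minor.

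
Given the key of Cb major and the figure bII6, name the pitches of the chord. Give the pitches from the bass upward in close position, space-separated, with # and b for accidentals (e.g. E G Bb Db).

bII6 is the Neapolitan sixth — a major triad on the lowered second degree, here in its customary first inversion. In Cb major that root is Dbb.
So the chord is Dbb-Fb-Abb.
The figured bass 6 indicates first inversion, placing the third (Fb) in the bass: Fb-Abb-Dbb.

Fb Abb Dbb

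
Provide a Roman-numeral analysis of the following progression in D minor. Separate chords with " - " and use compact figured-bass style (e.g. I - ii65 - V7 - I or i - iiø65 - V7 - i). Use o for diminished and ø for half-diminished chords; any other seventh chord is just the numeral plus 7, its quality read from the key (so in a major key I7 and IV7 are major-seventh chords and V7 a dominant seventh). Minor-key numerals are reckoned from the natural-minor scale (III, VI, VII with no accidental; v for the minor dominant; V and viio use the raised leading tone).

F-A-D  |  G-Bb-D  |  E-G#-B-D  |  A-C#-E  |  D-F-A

i6 - iv - V7/V - V - i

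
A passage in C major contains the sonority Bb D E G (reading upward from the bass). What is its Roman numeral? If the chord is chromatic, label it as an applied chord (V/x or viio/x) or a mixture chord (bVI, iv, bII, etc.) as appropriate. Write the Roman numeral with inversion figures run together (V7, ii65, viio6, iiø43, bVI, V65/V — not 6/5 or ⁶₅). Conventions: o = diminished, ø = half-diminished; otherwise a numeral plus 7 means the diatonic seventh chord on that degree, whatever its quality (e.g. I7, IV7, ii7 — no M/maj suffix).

Stacked in thirds the chord is E-G-Bb-D: a half-diminished seventh chord on E.
E sits a half step below F (IV in C major); a diminished chord there is the applied leading-tone chord of IV.
With Bb in the bass the chord is in second inversion, so the figured bass is 43.

viiø43/IV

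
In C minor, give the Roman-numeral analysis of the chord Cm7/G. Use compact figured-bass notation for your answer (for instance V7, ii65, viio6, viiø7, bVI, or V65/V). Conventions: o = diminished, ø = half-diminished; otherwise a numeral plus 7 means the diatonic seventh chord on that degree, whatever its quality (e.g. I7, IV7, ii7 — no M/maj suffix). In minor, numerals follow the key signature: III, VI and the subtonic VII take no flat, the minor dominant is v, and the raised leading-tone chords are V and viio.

Stacked in thirds the chord is C-Eb-G-Bb: a minor seventh chord on C.
In C minor, C is the tonic; the diatonic minor seventh chord there is i7.
With G in the bass the chord is in second inversion, so the figured bass is 43.

i43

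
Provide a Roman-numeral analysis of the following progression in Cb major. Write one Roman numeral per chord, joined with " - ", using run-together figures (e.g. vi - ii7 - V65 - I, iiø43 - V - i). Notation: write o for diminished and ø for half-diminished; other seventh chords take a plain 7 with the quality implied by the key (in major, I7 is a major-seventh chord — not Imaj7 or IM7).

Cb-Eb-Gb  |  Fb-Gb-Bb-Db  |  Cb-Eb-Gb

Cb-Eb-Gb: root Cb is the tonic; major triad there is I.
Fb-Gb-Bb-Db has root Gb, degree 5 in Cb major, so V42.
Cb-Eb-Gb has root Cb, degree 1 in Cb major, so I.

I - V42 - I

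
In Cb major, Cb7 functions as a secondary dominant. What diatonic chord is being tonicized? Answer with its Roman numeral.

The chord is a dominant seventh chord on Cb.
A dominant resolves down a perfect fifth: Cb → Fb. In Cb major, Fb is scale degree 4, i.e. IV.

IV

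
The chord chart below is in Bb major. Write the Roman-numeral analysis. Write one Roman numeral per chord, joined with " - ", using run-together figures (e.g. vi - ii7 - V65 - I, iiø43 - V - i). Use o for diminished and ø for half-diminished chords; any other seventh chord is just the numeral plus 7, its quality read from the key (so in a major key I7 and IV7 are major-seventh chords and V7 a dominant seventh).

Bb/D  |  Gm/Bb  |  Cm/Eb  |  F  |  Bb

I6 - vi6 - ii6 - V - I

Bb/D has root Bb, degree 1 in Bb major, so I6.
Gm/Bb has root G, degree 6 in Bb major, so vi6.
Cm/Eb: minor triad on C = scale degree 2 → ii6.
F: root F is the dominant; major triad there is V.
Bb: major triad on Bb = scale degree 1 → I.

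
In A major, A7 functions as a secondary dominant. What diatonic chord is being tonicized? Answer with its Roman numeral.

The chord is a dominant seventh chord on A.
A dominant resolves down a perfect fifth: A → D. In A major, D is scale degree 4, i.e. IV.

IV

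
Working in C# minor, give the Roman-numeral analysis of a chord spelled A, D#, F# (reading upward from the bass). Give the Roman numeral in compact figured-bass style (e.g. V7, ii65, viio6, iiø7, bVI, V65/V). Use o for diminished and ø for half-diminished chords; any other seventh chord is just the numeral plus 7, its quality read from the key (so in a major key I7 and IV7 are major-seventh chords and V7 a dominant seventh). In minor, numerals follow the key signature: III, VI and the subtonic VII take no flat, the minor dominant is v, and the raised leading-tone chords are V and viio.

The pitches D#-F#-A form a diminished triad rooted on D#.
D# is scale degree 2 in C# minor, and a diminished triad on that degree is written iio.
With A in the bass the chord is in second inversion, so the figured bass is 64.

iio64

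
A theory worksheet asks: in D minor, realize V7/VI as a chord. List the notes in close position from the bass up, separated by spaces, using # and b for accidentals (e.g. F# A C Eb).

F A C Eb

V7/VI is a secondary dominant — the dominant seventh of VI. VI in D minor is Bb, so the applied chord's root is F, a perfect fifth above.
Building a dominant seventh chord on F gives F-A-C-Eb.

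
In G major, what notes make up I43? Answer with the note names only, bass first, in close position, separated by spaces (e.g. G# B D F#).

D F# G B

The numeral's case and figure indicate a major seventh chord. In G major its root, the tonic, is G.
Stacking thirds from G gives G-B-D-F#.
With the 43 figure the chord is in second inversion; from the bass D upward in close position it reads D-F#-G-B.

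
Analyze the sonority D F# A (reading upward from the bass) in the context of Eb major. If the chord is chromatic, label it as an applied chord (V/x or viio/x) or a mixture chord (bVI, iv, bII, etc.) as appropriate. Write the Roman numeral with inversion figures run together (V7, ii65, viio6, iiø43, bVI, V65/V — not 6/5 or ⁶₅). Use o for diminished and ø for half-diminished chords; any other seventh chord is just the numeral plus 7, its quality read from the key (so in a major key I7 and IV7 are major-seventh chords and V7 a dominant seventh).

V/iii

Stacked in thirds the chord is D-F#-A: a major triad on D.
D is not a diatonic chord root with this quality in Eb major, but it lies a perfect fifth above G (iii), so the chord functions as an applied dominant of iii.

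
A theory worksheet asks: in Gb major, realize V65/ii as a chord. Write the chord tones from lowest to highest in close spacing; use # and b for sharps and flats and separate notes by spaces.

G Bb Db Eb

The slash means an applied dominant: we want the dominant of ii. In Gb major, ii is Ab minor, and its dominant is built on Eb.
Building a dominant seventh chord on Eb gives Eb-G-Bb-Db.
With the 65 figure the chord is in first inversion; from the bass G upward in close position it reads G-Bb-Db-Eb.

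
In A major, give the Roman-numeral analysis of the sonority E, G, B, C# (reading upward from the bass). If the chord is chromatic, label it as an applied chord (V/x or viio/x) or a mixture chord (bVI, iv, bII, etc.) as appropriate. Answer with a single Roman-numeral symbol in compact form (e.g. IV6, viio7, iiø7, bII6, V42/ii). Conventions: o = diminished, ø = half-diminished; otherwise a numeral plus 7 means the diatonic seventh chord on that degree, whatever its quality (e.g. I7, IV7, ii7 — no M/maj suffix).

viiø65/IV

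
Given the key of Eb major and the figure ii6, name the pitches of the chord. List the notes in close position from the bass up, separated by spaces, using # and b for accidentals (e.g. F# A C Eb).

In Eb major, scale degree 2 is F, and the diatonic chord built there is a minor triad.
That chord is spelled F-Ab-C.
The figured bass 6 indicates first inversion, placing the third (Ab) in the bass: Ab-C-F.

Ab C F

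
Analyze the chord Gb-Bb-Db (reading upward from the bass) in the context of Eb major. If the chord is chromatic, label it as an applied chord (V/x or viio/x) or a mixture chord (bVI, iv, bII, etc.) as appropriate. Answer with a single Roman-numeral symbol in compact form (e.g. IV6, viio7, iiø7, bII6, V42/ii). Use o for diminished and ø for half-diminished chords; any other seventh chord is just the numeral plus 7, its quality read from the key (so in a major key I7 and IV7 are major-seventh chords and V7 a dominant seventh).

Stacked in thirds the chord is Gb-Bb-Db: a major triad on Gb.
Gb is the lowered third degree of Eb major (diatonic 3 would be G). This is a major triad on the lowered third degree, borrowed from the parallel minor.

bIII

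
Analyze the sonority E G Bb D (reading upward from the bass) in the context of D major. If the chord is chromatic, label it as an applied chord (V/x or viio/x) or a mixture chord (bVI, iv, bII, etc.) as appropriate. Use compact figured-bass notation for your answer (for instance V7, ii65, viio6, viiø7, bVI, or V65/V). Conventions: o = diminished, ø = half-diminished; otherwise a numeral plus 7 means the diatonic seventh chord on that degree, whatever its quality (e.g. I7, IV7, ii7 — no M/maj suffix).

iiø7

The pitches E-G-Bb-D form a half-diminished seventh chord rooted on E.
E is the second degree of D major. This is the half-diminished supertonic seventh, borrowed from the parallel minor.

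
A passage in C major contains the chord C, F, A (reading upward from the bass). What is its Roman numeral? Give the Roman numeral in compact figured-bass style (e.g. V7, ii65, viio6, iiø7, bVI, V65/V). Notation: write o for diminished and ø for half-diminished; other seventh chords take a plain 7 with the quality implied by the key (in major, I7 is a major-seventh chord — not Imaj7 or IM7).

The pitches F-A-C form a major triad rooted on F.
F is scale degree 4 in C major, and a major triad on that degree is written IV.
With C in the bass the chord is in second inversion, so the figured bass is 64.

IV64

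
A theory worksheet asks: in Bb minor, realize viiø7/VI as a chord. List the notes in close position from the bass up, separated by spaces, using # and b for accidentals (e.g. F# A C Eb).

F Ab Cb Eb

The slash marks an applied leading-tone chord: viio of VI. In Bb minor, VI is Gb, so the leading tone to it is F, a half step below.
Building a half-diminished seventh chord on F gives F-Ab-Cb-Eb.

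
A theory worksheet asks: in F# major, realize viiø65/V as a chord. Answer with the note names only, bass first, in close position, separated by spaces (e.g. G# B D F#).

D# F# A# B#

The slash marks an applied leading-tone chord: viio of V. In F# major, V is C#, so the leading tone to it is B#, a half step below.
Building a half-diminished seventh chord on B# gives B#-D#-F#-A#.
The figured bass 65 indicates first inversion, placing the third (D#) in the bass: D#-F#-A#-B#.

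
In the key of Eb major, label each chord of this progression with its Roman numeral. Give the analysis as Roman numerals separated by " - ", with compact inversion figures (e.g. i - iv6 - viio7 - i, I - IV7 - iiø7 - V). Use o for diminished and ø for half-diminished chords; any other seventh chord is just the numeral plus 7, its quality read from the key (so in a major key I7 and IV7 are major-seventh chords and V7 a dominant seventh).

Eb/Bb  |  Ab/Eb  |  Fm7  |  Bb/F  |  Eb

I64 - IV64 - ii7 - V64 - I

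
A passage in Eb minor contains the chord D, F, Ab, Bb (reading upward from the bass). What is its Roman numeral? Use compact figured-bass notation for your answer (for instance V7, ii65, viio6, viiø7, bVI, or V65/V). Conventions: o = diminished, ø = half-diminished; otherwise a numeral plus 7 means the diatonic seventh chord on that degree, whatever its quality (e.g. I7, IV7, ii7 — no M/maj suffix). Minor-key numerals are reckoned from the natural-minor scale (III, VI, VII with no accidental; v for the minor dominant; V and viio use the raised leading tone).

V65

Stacked in thirds the chord is Bb-D-F-Ab: a dominant seventh chord on Bb.
Bb is scale degree 5 in Eb minor, and a dominant seventh chord on that degree is written V7.
With D in the bass the chord is in first inversion, so the figured bass is 65.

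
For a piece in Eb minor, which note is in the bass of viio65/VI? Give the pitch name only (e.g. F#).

Db

The applied chord viio65/VI is rooted on Bb: Bb-Db-Fb-Abb.
The figure 65 means first inversion — the third is in the bass.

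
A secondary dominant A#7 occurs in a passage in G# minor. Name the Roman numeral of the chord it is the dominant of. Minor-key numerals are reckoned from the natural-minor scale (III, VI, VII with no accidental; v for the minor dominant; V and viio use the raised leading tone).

The chord is a dominant seventh chord on A#.
A dominant resolves down a perfect fifth: A# → D#. In G# minor, D# is scale degree 5, i.e. V.

V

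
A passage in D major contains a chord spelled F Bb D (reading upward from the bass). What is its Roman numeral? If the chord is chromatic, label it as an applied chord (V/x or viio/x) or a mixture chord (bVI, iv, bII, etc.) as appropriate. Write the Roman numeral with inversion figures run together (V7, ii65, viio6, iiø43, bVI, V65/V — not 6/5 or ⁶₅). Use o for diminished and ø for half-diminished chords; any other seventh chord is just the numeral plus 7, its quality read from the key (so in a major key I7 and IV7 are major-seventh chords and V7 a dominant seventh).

bVI64

Stacked in thirds the chord is Bb-D-F: a major triad on Bb.
Bb is the lowered sixth degree of D major (diatonic 6 would be B). This is a major triad on the lowered sixth degree, borrowed from the parallel minor.
With F in the bass the chord is in second inversion, so the figured bass is 64.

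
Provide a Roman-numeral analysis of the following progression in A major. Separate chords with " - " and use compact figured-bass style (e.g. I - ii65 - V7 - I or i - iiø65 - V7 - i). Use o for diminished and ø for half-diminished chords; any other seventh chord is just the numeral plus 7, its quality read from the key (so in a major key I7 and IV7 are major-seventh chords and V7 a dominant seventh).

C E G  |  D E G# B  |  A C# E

bIII - V42 - I

C-E-G: major triad on C — chromatic; bIII (borrowed from the parallel minor).
D-E-G#-B has root E, degree 5 in A major, so V42.
A-C#-E: root A is the tonic; major triad there is I.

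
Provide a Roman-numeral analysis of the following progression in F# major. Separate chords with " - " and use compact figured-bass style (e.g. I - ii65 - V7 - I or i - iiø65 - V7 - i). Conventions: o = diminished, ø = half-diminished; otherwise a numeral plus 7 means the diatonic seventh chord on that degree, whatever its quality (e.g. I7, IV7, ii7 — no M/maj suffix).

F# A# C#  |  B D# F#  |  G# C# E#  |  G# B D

F#-A#-C#: major triad on F# = scale degree 1 → I.
B-D#-F#: root B is the subdominant; major triad there is IV.
G#-C#-E# has root C#, degree 5 in F# major, so V64.
G#-B-D is non-diatonic — iio, a mixture chord from F# minor.

I - IV - V64 - iio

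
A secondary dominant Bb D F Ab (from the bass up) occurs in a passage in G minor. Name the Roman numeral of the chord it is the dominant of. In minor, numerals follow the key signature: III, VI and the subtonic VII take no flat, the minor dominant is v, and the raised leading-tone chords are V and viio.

The chord is a dominant seventh chord on Bb.
A dominant resolves down a perfect fifth: Bb → Eb. In G minor, Eb is scale degree 6, i.e. VI.

VI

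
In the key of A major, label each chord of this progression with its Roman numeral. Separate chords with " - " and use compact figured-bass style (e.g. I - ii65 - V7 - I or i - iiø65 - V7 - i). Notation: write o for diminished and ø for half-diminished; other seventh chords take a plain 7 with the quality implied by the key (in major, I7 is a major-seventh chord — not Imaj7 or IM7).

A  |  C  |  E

I - bIII - V

A has root A, degree 1 in A major, so I.
C is non-diatonic — bIII, a mixture chord from A minor.
E has root E, degree 5 in A major, so V.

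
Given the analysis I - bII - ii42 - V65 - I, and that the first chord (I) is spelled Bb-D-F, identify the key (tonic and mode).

Bb major

The anchor chord is a major triad on Bb, labeled I.
If Bb is scale degree 1 and the mode makes that degree carry a major triad, the tonic is Bb and the mode is major.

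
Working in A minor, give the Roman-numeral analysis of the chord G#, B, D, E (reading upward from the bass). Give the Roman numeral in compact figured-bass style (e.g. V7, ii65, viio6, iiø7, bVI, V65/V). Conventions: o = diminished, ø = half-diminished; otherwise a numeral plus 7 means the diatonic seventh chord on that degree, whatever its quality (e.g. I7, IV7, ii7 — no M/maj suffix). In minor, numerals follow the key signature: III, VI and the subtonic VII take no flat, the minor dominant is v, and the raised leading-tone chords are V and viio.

V65

Stacked in thirds the chord is E-G#-B-D: a dominant seventh chord on E.
In A minor, E is the dominant; the diatonic dominant seventh chord there is V7.
With G# in the bass the chord is in first inversion, so the figured bass is 65.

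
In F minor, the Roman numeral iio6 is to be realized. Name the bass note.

iio in F minor has root G; the chord is G-Bb-Db.
The figure 6 means first inversion — the third is in the bass.

Bb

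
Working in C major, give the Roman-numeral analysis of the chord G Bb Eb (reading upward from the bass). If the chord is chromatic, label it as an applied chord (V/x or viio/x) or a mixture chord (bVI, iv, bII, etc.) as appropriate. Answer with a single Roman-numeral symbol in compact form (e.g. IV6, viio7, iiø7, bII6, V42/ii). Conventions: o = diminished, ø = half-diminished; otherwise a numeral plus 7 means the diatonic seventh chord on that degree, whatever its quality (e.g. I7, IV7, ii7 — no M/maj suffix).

bIII6

Stacked in thirds the chord is Eb-G-Bb: a major triad on Eb.
Eb is the lowered third degree of C major (diatonic 3 would be E). This is a major triad on the lowered third degree, borrowed from the parallel minor.
With G in the bass the chord is in first inversion, so the figured bass is 6.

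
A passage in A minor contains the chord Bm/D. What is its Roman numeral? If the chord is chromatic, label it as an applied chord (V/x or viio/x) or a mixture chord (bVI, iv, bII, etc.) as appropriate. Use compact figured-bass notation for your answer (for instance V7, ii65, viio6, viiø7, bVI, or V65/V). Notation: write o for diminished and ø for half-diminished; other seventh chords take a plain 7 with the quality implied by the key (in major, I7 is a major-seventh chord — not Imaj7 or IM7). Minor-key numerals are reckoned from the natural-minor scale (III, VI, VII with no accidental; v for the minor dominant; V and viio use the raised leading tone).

ii6

The pitches B-D-F# form a minor triad rooted on B.
B is the second degree of A minor. This is the minor supertonic, borrowed from the parallel major (the Dorian ii).
With D in the bass the chord is in first inversion, so the figured bass is 6.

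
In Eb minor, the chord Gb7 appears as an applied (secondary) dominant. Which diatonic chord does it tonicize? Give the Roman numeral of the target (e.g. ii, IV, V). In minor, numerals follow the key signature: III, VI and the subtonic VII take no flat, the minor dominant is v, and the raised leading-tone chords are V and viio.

The chord is a dominant seventh chord on Gb.
A dominant resolves down a perfect fifth: Gb → Cb. In Eb minor, Cb is scale degree 6, i.e. VI.

VI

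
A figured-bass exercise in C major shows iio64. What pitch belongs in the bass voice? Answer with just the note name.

Ab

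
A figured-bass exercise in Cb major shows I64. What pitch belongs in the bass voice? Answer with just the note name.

I in Cb major has root Cb; the chord is Cb-Eb-Gb.
The figure 64 means second inversion — the fifth is in the bass.

Gb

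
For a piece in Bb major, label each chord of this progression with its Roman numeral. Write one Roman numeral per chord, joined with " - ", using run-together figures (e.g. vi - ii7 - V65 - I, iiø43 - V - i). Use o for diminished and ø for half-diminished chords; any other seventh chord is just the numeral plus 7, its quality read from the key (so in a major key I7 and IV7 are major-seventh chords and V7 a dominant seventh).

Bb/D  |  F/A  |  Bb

I6 - V6 - I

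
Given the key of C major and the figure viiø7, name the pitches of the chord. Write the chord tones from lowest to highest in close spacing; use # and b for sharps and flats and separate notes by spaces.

The numeral's case and figure indicate a half-diminished seventh chord. In C major its root, scale degree 7, is B.
That chord is spelled B-D-F-A.

B D F A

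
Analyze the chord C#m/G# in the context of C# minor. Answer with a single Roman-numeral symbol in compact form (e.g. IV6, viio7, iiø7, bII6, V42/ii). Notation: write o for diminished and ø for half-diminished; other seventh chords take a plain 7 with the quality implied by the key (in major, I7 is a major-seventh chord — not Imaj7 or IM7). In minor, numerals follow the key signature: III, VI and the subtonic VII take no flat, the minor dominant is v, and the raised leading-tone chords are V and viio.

The pitches C#-E-G# form a minor triad rooted on C#.
In C# minor, C# is the tonic; the diatonic minor triad there is i.
With G# in the bass the chord is in second inversion, so the figured bass is 64.

i64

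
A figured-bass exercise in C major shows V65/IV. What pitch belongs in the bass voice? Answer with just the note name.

E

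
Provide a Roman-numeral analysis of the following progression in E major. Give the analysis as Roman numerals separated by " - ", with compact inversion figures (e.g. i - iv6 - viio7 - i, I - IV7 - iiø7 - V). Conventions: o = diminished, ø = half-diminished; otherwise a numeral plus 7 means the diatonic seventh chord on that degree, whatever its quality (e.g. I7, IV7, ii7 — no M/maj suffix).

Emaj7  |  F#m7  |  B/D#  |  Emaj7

I7 - ii7 - V6 - I7

Emaj7: major seventh chord on E = scale degree 1 → I7.
F#m7 has root F#, degree 2 in E major, so ii7.
B/D# has root B, degree 5 in E major, so V6.
Emaj7: root E is the tonic; major seventh chord there is I7.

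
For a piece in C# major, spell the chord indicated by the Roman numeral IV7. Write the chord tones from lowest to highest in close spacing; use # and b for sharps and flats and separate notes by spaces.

F# A# C# E#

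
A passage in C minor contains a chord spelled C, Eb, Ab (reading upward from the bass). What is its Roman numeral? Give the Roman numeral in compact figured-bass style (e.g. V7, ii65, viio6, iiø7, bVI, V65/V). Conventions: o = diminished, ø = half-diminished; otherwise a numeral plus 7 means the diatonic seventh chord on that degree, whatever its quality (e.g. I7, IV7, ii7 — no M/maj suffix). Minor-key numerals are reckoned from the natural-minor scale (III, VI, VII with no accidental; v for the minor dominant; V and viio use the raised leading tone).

VI6

The pitches Ab-C-Eb form a major triad rooted on Ab.
In C minor, Ab is the submediant; the diatonic major triad there is VI.
With C in the bass the chord is in first inversion, so the figured bass is 6.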